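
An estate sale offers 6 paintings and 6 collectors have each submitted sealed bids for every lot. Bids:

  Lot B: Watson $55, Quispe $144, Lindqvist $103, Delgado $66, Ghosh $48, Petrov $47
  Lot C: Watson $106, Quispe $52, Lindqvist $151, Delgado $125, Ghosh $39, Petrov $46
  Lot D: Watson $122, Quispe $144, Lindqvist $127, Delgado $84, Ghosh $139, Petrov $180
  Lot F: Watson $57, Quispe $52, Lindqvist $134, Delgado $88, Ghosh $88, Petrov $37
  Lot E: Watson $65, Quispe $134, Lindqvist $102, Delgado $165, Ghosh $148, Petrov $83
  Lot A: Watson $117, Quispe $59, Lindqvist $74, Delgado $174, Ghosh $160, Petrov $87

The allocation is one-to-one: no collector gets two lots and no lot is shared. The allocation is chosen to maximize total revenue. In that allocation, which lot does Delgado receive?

This is a one-to-one assignment (maximum-weight bipartite matching).
Optimal: Watson→Lot C ($106), Quispe→Lot B ($144), Lindqvist→Lot F ($134), Delgado→Lot E ($165), Ghosh→Lot A ($160), Petrov→Lot D ($180) — total 106+144+134+165+160+180 = $889.
Max-entry greedy (repeatedly take the single best remaining cell) gives $854, worse by 35.
Next-best assignment: Watson→Lot C, Quispe→Lot B, Lindqvist→Lot F, Delgado→Lot A, Ghosh→Lot E, Petrov→Lot D = $886.
Swapping Watson↔Delgado (Watson→Lot E $65, Delgado→Lot C $125) loses 81.
No other one-to-one assignment exceeds $889.
Delgado's own top lot is Lot A ($174), but forcing Delgado→Lot A and reassigning the rest optimally gives only $886 — worse by 3.

Delgado receives Lot E.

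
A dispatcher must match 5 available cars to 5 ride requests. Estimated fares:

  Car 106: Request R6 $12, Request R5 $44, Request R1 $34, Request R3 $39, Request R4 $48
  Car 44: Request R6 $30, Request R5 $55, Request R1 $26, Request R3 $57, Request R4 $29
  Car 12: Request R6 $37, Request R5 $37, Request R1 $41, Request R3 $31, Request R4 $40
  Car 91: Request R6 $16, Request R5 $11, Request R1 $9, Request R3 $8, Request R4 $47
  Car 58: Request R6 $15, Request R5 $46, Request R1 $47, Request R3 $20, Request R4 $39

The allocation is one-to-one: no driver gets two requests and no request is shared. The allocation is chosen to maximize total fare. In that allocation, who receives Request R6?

Optimal: Car 106→Request R5 ($44), Car 44→Request R3 ($57), Car 12→Request R6 ($37), Car 91→Request R4 ($47), Car 58→Request R1 ($47) — total 44+57+37+47+47 = $232.
Max-entry greedy (repeatedly take the single best remaining cell) gives $200, worse by 32.
Next-best assignment: Car 106→Request R3, Car 44→Request R5, Car 12→Request R6, Car 91→Request R4, Car 58→Request R1 = $225.
Swapping Car 44↔Car 106 (Car 44→Request R5 $55, Car 106→Request R3 $39) loses 7.
Checked against all permutations: $232 is optimal.
Car 12's own top request is Request R1 ($41), but forcing Car 12→Request R1 and reassigning the rest optimally gives only $208 — worse by 24.

Car 12 receives Request R6.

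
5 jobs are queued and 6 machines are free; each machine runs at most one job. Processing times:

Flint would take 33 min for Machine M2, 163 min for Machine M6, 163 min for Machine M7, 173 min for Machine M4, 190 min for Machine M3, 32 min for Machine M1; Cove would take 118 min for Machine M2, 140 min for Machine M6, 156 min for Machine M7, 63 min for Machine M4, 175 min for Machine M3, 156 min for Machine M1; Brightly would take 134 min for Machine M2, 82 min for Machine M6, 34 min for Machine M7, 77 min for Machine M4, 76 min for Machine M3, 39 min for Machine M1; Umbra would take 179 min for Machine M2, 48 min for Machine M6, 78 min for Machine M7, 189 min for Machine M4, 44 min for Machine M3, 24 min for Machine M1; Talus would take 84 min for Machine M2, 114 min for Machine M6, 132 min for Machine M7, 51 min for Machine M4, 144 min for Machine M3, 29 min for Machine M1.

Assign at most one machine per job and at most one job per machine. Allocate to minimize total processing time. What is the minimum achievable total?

Minimum total: 203 min

This is a one-to-one assignment (minimum-cost bipartite matching).
Optimal: Flint→Machine M2 (33 min), Cove→Machine M4 (63 min), Brightly→Machine M7 (34 min), Umbra→Machine M3 (44 min), Talus→Machine M1 (29 min) — total 33+63+34+44+29 = 203 min.
Row-greedy (each job in turn takes its cheapest remaining machine) gives 257 min, worse by 54.
No other one-to-one assignment undercuts 203 min.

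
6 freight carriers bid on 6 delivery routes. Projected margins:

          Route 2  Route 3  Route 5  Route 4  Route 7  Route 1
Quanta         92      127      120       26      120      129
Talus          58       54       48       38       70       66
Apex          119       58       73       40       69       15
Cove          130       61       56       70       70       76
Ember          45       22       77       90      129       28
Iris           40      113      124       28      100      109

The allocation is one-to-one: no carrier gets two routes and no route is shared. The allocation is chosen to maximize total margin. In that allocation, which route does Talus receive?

Talus receives Route 1.

This is the linear assignment problem.
Optimal: Quanta→Route 3 ($127k), Talus→Route 1 ($66k), Apex→Route 2 ($119k), Cove→Route 4 ($70k), Ember→Route 7 ($129k), Iris→Route 5 ($124k) — total 127+66+119+70+129+124 = $635k.
Max-entry greedy (repeatedly take the single best remaining cell) gives $608k, worse by 27.
Swapping Iris↔Apex (Iris→Route 2 $40k, Apex→Route 5 $73k) loses 130.
Every other assignment is strictly worse.
Talus's own top route is Route 7 ($70k), but forcing Talus→Route 7 and reassigning the rest optimally gives only $606k — worse by 29.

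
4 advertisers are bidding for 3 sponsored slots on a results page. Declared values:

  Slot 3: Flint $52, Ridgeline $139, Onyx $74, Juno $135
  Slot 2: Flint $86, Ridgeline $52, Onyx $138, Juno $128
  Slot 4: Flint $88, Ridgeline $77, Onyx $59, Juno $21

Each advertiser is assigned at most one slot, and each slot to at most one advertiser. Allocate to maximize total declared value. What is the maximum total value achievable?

Optimal: Ridgeline→Slot 3 ($139), Onyx→Slot 2 ($138), Flint→Slot 4 ($88) — total 139+138+88 = $365.
Swapping Flint↔Ridgeline (Flint→Slot 3 $52, Ridgeline→Slot 4 $77) loses 98.

Max total: $365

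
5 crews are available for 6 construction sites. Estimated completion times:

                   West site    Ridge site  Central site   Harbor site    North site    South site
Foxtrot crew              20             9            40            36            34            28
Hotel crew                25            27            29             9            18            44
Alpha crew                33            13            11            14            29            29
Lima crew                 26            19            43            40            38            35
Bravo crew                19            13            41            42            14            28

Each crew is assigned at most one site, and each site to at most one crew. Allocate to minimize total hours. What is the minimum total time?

Optimal: Foxtrot crew→Ridge site (9 hours), Hotel crew→Harbor site (9 hours), Alpha crew→Central site (11 hours), Lima crew→West site (26 hours), Bravo crew→North site (14 hours) — total 9+9+11+26+14 = 69 hours.
Column-greedy (each site in turn goes to its cheapest remaining crew) gives 86 hours, worse by 17.
Every other assignment is strictly worse.

Minimum total: 69 hours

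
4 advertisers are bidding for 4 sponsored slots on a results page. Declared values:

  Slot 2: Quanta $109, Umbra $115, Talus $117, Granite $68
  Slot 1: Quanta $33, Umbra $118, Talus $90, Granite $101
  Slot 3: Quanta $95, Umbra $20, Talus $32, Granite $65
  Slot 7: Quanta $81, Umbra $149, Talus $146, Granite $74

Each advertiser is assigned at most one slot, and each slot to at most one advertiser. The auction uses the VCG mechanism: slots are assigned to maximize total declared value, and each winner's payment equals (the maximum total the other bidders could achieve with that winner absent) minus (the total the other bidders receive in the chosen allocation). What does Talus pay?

Talus pays $14.

Efficient allocation: Quanta→Slot 3 ($95), Umbra→Slot 7 ($149), Talus→Slot 2 ($117), Granite→Slot 1 ($101); total welfare W = $462.
Talus receives Slot 2 at value $117, so the others get W − 117 = $345.
Without Talus: best allocation of the remaining 3 bidders over all 4 slots is Quanta→Slot 2 ($109), Umbra→Slot 7 ($149), Granite→Slot 1 ($101), total $359.
VCG payment = (others' best without Talus) − (others' welfare with Talus) = 359 − 345 = $14.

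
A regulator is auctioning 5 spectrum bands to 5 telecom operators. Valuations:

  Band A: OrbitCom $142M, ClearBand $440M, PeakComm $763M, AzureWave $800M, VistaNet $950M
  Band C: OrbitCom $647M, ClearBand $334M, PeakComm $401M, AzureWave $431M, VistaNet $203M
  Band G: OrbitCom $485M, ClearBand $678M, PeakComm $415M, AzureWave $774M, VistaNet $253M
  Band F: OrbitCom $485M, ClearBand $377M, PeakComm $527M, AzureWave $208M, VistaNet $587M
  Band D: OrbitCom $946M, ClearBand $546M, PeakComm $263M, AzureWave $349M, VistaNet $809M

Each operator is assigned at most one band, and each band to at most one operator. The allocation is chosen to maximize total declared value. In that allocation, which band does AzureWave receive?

AzureWave receives Band C.

Optimal: OrbitCom→Band D ($946M), ClearBand→Band G ($678M), PeakComm→Band F ($527M), AzureWave→Band C ($431M), VistaNet→Band A ($950M) — total 946+678+527+431+950 = $3532M.
Column-greedy (each band in turn goes to its best remaining operator) gives $3444M, worse by 88.
AzureWave's own top band is Band A ($800M), but forcing AzureWave→Band A and reassigning the rest optimally gives only $3461M — worse by 71.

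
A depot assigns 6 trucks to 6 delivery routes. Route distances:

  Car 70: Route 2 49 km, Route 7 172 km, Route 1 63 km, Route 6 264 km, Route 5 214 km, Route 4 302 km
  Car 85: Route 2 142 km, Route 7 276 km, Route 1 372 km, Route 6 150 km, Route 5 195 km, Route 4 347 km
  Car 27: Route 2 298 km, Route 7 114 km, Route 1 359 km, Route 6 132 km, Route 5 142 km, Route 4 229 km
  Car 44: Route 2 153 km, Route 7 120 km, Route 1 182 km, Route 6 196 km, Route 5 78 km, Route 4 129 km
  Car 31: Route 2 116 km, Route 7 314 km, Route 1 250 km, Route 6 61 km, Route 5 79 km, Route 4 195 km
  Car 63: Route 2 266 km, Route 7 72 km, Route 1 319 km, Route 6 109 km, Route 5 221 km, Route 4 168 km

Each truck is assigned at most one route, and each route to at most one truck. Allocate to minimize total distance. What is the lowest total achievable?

Minimum total: 609 km

Optimal: Car 70→Route 1 (63 km), Car 85→Route 2 (142 km), Car 27→Route 5 (142 km), Car 44→Route 4 (129 km), Car 31→Route 6 (61 km), Car 63→Route 7 (72 km) — total 63+142+142+129+61+72 = 609 km.
Min-entry greedy (repeatedly take the single cheapest remaining cell) gives 861 km, worse by 252.
Next-best assignment: Car 70→Route 1, Car 85→Route 2, Car 27→Route 6, Car 44→Route 4, Car 31→Route 5, Car 63→Route 7 = 617 km.
Swapping Car 85↔Car 63 (Car 85→Route 7 276 km, Car 63→Route 2 266 km) adds 328.
Checked against all permutations: 609 km is optimal.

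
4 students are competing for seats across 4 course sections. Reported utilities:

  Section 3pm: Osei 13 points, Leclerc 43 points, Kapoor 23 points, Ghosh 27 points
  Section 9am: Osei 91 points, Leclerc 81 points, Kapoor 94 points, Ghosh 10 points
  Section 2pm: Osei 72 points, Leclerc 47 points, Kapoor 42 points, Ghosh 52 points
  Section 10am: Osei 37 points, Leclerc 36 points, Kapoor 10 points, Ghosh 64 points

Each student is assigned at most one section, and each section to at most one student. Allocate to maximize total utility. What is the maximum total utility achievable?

Maximum total: 273 points

Treat this as an assignment problem: match each student to one section.
Optimal: Osei→Section 2pm (72 points), Leclerc→Section 3pm (43 points), Kapoor→Section 9am (94 points), Ghosh→Section 10am (64 points) — total 72+43+94+64 = 273 points.
Row-greedy (each student in turn takes its best remaining section) gives 225 points, worse by 48.
Every other assignment is strictly worse.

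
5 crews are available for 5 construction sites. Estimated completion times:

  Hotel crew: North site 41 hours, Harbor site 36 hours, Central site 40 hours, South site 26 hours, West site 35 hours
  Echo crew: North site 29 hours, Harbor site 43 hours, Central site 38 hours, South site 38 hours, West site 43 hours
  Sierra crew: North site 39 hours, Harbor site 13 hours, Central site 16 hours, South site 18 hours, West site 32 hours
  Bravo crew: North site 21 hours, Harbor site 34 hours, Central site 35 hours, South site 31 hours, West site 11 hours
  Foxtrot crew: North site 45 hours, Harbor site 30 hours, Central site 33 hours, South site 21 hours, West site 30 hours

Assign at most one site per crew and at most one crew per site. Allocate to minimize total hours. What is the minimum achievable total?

Min total: 112 hours

This is the linear assignment problem.
Optimal: Hotel crew→South site (26 hours), Echo crew→North site (29 hours), Sierra crew→Harbor site (13 hours), Bravo crew→West site (11 hours), Foxtrot crew→Central site (33 hours) — total 26+29+13+11+33 = 112 hours.
Min-entry greedy (repeatedly take the single cheapest remaining cell) gives 114 hours, worse by 2.
No other one-to-one assignment undercuts 112 hours.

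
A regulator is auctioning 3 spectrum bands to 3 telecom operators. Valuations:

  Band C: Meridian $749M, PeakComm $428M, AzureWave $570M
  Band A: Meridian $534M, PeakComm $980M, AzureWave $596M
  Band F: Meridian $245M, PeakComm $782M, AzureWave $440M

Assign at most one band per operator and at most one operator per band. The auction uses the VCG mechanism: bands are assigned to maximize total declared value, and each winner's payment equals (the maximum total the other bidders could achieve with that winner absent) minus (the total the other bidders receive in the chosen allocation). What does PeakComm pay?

Efficient allocation: Meridian→Band C ($749M), PeakComm→Band A ($980M), AzureWave→Band F ($440M); total welfare W = $2169M.
PeakComm receives Band A at value $980M, so the others get W − 980 = $1189M.
Without PeakComm: best allocation of the remaining 2 bidders over all 3 bands is Meridian→Band C ($749M), AzureWave→Band A ($596M), total $1345M.
VCG payment = (others' best without PeakComm) − (others' welfare with PeakComm) = 1345 − 1189 = $156M.

PeakComm pays $156M.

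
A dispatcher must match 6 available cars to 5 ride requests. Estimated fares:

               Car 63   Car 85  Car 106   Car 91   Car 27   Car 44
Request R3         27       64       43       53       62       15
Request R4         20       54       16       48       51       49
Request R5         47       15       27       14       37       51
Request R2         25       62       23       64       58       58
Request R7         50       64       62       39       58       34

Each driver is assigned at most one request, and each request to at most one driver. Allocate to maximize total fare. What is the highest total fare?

This is a one-to-one assignment (maximum-weight bipartite matching).
Optimal: Car 27→Request R3 ($62), Car 85→Request R4 ($54), Car 44→Request R5 ($51), Car 91→Request R2 ($64), Car 106→Request R7 ($62) — total 62+54+51+64+62 = $293.
Row-greedy (each driver in turn takes its best remaining request) gives $256, worse by 37.
Next-best assignment: Car 85→Request R3, Car 27→Request R4, Car 44→Request R5, Car 91→Request R2, Car 106→Request R7 = $292.
No other one-to-one assignment exceeds $293.

Max total: $293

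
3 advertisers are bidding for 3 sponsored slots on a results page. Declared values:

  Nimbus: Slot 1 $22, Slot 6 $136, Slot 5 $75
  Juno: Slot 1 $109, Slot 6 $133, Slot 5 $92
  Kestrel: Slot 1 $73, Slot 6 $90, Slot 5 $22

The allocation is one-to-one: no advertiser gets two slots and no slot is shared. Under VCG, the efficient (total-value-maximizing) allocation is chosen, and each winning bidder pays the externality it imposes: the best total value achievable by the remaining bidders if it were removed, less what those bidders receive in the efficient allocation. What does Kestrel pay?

Efficient allocation: Nimbus→Slot 6 ($136), Juno→Slot 5 ($92), Kestrel→Slot 1 ($73); total welfare W = $301.
Kestrel receives Slot 1 at value $73, so the others get W − 73 = $228.
Without Kestrel: best allocation of the remaining 2 bidders over all 3 slots is Nimbus→Slot 6 ($136), Juno→Slot 1 ($109), total $245.
VCG payment = (others' best without Kestrel) − (others' welfare with Kestrel) = 245 − 228 = $17.

Kestrel pays $17.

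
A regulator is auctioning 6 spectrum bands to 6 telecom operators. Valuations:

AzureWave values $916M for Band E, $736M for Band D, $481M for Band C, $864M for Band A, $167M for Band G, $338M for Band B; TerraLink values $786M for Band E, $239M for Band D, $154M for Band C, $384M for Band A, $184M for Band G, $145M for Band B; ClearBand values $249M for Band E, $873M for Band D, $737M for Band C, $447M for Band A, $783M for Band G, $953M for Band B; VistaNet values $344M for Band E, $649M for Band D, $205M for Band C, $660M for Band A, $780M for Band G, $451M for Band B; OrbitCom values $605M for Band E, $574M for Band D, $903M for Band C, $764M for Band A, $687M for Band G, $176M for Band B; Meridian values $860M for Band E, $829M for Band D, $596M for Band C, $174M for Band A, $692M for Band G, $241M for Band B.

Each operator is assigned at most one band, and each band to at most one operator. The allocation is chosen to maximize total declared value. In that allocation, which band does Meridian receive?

This is the linear assignment problem.
Optimal: AzureWave→Band A ($864M), TerraLink→Band E ($786M), ClearBand→Band B ($953M), VistaNet→Band G ($780M), OrbitCom→Band C ($903M), Meridian→Band D ($829M) — total 864+786+953+780+903+829 = $5115M.
Row-greedy (each operator in turn takes its best remaining band) gives $4765M, worse by 350.
Every other assignment is strictly worse.
Meridian's own top band is Band E ($860M), but forcing Meridian→Band E and reassigning the rest optimally gives only $4616M — worse by 499.

Meridian receives Band D.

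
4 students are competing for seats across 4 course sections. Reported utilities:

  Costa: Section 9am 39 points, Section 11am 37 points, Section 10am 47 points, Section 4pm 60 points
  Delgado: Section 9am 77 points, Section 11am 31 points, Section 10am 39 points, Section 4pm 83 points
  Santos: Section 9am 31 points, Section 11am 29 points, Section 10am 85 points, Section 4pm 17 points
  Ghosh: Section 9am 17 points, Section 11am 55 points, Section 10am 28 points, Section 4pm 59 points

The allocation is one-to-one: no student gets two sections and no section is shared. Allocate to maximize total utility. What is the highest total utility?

Optimal: Costa→Section 4pm (60 points), Delgado→Section 9am (77 points), Santos→Section 10am (85 points), Ghosh→Section 11am (55 points) — total 60+77+85+55 = 277 points.
Max-entry greedy (repeatedly take the single best remaining cell) gives 262 points, worse by 15.

Maximum total: 277 points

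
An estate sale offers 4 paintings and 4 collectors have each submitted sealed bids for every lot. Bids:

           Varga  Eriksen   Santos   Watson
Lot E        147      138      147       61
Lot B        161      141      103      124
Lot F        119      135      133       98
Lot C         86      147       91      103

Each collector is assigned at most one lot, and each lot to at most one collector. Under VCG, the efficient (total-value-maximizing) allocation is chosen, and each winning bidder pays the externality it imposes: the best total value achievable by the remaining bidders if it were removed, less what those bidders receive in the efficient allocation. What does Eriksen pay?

Eriksen pays $5.

Efficient allocation: Varga→Lot B ($161), Eriksen→Lot C ($147), Santos→Lot E ($147), Watson→Lot F ($98); total welfare W = $553.
Eriksen receives Lot C at value $147, so the others get W − 147 = $406.
Without Eriksen: best allocation of the remaining 3 bidders over all 4 lots is Varga→Lot B ($161), Santos→Lot E ($147), Watson→Lot C ($103), total $411.
VCG payment = (others' best without Eriksen) − (others' welfare with Eriksen) = 411 − 406 = $5.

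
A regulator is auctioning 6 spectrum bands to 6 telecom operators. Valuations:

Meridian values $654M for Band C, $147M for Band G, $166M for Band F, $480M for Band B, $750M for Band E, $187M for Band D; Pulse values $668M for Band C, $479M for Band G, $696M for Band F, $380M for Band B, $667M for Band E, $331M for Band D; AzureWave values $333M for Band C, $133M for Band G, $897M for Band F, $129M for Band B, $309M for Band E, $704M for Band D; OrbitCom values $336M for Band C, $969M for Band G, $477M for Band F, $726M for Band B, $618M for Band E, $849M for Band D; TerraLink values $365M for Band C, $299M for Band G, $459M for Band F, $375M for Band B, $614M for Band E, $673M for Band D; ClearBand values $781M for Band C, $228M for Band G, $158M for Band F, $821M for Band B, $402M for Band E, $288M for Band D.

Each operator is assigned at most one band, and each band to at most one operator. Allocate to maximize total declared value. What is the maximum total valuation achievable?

Max total: $4778M

This is the linear assignment problem.
Optimal: Meridian→Band E ($750M), Pulse→Band C ($668M), AzureWave→Band F ($897M), OrbitCom→Band G ($969M), TerraLink→Band D ($673M), ClearBand→Band B ($821M) — total 750+668+897+969+673+821 = $4778M.
Column-greedy (each band in turn goes to its best remaining operator) gives $4467M, worse by 311.
Next-best assignment: Meridian→Band C, Pulse→Band E, AzureWave→Band F, OrbitCom→Band G, TerraLink→Band D, ClearBand→Band B = $4681M.
Swapping Pulse↔OrbitCom (Pulse→Band G $479M, OrbitCom→Band C $336M) loses 822.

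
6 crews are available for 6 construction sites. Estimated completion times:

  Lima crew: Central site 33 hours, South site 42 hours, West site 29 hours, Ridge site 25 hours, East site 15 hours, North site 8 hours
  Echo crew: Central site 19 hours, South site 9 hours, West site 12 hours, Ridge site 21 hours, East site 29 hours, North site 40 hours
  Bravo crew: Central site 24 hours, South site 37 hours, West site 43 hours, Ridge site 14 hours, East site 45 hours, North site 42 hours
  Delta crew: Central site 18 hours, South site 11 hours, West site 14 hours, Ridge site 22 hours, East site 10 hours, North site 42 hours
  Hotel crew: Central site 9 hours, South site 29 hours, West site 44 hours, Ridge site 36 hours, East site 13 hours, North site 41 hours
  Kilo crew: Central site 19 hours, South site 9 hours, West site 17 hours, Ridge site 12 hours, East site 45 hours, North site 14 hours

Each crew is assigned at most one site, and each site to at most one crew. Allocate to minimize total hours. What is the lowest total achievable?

Minimum total: 62 hours

This is a one-to-one assignment (minimum-cost bipartite matching).
Optimal: Lima crew→North site (8 hours), Echo crew→West site (12 hours), Bravo crew→Ridge site (14 hours), Delta crew→East site (10 hours), Hotel crew→Central site (9 hours), Kilo crew→South site (9 hours) — total 8+12+14+10+9+9 = 62 hours.
Min-entry greedy (repeatedly take the single cheapest remaining cell) gives 91 hours, worse by 29.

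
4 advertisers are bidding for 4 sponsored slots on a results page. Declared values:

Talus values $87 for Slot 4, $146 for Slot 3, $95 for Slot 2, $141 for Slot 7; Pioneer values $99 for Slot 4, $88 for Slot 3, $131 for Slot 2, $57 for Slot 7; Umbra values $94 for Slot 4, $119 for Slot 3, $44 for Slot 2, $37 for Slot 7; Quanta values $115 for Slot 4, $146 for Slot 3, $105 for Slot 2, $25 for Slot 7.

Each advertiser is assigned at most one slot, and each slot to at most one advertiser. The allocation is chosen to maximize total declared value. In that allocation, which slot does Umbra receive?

Optimal: Talus→Slot 7 ($141), Pioneer→Slot 2 ($131), Umbra→Slot 4 ($94), Quanta→Slot 3 ($146) — total 141+131+94+146 = $512.
Next-best assignment: Talus→Slot 7, Pioneer→Slot 2, Umbra→Slot 3, Quanta→Slot 4 = $506.
Swapping Quanta↔Umbra (Quanta→Slot 4 $115, Umbra→Slot 3 $119) loses 6.
Umbra's own top slot is Slot 3 ($119), but forcing Umbra→Slot 3 and reassigning the rest optimally gives only $506 — worse by 6.

Umbra receives Slot 4.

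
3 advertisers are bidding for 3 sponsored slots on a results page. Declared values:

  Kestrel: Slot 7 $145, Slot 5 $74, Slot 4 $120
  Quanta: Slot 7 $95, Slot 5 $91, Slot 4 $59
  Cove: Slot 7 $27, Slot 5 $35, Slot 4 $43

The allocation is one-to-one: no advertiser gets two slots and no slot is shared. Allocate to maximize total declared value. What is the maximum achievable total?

Maximum total: $279

Optimal: Kestrel→Slot 7 ($145), Quanta→Slot 5 ($91), Cove→Slot 4 ($43) — total 145+91+43 = $279.
Next-best assignment: Kestrel→Slot 4, Quanta→Slot 7, Cove→Slot 5 = $250.
Every other assignment is strictly worse.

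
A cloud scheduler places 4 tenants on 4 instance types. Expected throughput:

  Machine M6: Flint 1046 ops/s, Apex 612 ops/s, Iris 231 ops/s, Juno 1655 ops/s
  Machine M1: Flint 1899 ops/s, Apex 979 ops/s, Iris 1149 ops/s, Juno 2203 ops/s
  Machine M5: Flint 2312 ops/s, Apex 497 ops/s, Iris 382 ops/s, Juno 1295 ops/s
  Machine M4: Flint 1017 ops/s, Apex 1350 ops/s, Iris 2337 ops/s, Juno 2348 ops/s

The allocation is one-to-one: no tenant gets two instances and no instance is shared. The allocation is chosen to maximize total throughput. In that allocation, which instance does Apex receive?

Optimal: Flint→Machine M5 (2312 ops/s), Apex→Machine M6 (612 ops/s), Iris→Machine M4 (2337 ops/s), Juno→Machine M1 (2203 ops/s) — total 2312+612+2337+2203 = 7464 ops/s.
Column-greedy (each instance in turn goes to its best remaining tenant) gives 6388 ops/s, worse by 1076.
Apex's own top instance is Machine M4 (1350 ops/s), but forcing Apex→Machine M4 and reassigning the rest optimally gives only 6466 ops/s — worse by 998.

Apex receives Machine M6.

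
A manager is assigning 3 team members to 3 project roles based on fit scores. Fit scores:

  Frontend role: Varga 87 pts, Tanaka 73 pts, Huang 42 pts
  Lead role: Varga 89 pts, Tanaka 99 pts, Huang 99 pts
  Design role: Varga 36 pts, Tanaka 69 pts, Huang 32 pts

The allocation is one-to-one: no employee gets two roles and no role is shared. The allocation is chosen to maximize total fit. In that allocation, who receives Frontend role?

Varga receives Frontend role.

This is the linear assignment problem.
Optimal: Varga→Frontend role (87 pts), Tanaka→Design role (69 pts), Huang→Lead role (99 pts) — total 87+69+99 = 255 pts.
Swapping Tanaka↔Huang (Tanaka→Lead role 99 pts, Huang→Design role 32 pts) loses 37.
No other one-to-one assignment exceeds 255 pts.
Varga's own top role is Lead role (89 pts), but forcing Varga→Lead role and reassigning the rest optimally gives only 200 pts — worse by 55.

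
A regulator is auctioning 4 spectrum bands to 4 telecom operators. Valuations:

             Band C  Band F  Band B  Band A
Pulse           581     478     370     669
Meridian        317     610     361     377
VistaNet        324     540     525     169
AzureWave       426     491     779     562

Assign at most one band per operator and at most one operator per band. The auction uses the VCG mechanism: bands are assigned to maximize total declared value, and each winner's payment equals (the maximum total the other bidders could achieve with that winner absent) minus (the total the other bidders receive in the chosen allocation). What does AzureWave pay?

AzureWave pays $201M.

Efficient allocation: Pulse→Band A ($669M), Meridian→Band F ($610M), VistaNet→Band C ($324M), AzureWave→Band B ($779M); total welfare W = $2382M.
AzureWave receives Band B at value $779M, so the others get W − 779 = $1603M.
Without AzureWave: best allocation of the remaining 3 bidders over all 4 bands is Pulse→Band A ($669M), Meridian→Band F ($610M), VistaNet→Band B ($525M), total $1804M.
VCG payment = (others' best without AzureWave) − (others' welfare with AzureWave) = 1804 − 1603 = $201M.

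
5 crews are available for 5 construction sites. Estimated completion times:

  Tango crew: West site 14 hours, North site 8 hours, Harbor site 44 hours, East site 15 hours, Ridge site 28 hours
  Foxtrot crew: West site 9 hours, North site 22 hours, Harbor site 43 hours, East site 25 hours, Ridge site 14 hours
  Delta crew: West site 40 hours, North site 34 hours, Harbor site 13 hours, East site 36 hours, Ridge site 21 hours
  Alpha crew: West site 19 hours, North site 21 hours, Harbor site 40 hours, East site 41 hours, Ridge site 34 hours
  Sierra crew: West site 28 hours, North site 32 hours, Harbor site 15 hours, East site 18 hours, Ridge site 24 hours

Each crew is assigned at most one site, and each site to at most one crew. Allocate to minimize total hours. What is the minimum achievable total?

This is a one-to-one assignment (minimum-cost bipartite matching).
Optimal: Tango crew→North site (8 hours), Foxtrot crew→Ridge site (14 hours), Delta crew→Harbor site (13 hours), Alpha crew→West site (19 hours), Sierra crew→East site (18 hours) — total 8+14+13+19+18 = 72 hours.
Next-best assignment: Tango crew→West site, Foxtrot crew→Ridge site, Delta crew→Harbor site, Alpha crew→North site, Sierra crew→East site = 80 hours.

Min total: 72 hours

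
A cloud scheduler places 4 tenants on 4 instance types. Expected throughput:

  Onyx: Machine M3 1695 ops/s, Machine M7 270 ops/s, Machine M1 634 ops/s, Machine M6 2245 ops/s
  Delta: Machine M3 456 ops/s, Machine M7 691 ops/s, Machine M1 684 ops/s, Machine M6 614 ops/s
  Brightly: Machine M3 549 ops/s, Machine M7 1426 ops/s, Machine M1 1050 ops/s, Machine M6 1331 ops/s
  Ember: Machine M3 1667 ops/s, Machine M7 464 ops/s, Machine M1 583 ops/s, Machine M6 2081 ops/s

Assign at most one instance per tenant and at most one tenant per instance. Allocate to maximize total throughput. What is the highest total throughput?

Maximum total: 6022 ops/s

Treat this as an assignment problem: match each tenant to one instance.
Optimal: Onyx→Machine M6 (2245 ops/s), Delta→Machine M1 (684 ops/s), Brightly→Machine M7 (1426 ops/s), Ember→Machine M3 (1667 ops/s) — total 2245+684+1426+1667 = 6022 ops/s.
Row-greedy (each tenant in turn takes its best remaining instance) gives 5653 ops/s, worse by 369.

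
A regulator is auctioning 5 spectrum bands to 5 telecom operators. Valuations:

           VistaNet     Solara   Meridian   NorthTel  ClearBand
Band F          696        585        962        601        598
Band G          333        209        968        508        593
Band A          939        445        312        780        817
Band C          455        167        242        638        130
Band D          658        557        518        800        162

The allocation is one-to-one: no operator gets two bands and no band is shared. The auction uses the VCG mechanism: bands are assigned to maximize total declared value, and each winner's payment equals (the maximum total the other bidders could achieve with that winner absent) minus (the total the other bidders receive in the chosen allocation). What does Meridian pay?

Efficient allocation: VistaNet→Band A ($939M), Solara→Band D ($557M), Meridian→Band G ($968M), NorthTel→Band C ($638M), ClearBand→Band F ($598M); total welfare W = $3700M.
Meridian receives Band G at value $968M, so the others get W − 968 = $2732M.
Without Meridian: best allocation of the remaining 4 bidders over all 5 bands is VistaNet→Band A ($939M), Solara→Band F ($585M), NorthTel→Band D ($800M), ClearBand→Band G ($593M), total $2917M.
VCG payment = (others' best without Meridian) − (others' welfare with Meridian) = 2917 − 2732 = $185M.

Meridian pays $185M.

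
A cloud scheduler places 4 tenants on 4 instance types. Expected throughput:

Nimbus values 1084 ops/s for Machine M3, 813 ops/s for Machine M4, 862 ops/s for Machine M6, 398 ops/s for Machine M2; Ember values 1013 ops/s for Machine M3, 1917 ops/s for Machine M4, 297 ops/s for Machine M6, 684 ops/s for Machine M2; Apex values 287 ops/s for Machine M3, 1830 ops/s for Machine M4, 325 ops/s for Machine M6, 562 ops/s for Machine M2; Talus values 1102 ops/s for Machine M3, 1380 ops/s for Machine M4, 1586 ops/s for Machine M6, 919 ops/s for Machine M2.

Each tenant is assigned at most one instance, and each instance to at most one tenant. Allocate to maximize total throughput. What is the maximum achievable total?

Treat this as an assignment problem: match each tenant to one instance.
Optimal: Nimbus→Machine M3 (1084 ops/s), Ember→Machine M2 (684 ops/s), Apex→Machine M4 (1830 ops/s), Talus→Machine M6 (1586 ops/s) — total 1084+684+1830+1586 = 5184 ops/s.
Column-greedy (each instance in turn goes to its best remaining tenant) gives 4443 ops/s, worse by 741.
Checked against all permutations: 5184 ops/s is optimal.

Maximum total: 5184 ops/s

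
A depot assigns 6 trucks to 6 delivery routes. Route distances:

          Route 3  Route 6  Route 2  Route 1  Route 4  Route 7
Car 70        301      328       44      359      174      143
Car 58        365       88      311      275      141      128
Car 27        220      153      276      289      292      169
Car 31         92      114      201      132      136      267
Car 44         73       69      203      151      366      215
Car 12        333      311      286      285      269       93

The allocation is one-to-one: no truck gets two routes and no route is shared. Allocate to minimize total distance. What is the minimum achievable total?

This is a one-to-one assignment (minimum-cost bipartite matching).
Optimal: Car 70→Route 2 (44 km), Car 58→Route 4 (141 km), Car 27→Route 6 (153 km), Car 31→Route 1 (132 km), Car 44→Route 3 (73 km), Car 12→Route 7 (93 km) — total 44+141+153+132+73+93 = 636 km.
Next-best assignment: Car 70→Route 2, Car 58→Route 4, Car 27→Route 6, Car 31→Route 3, Car 44→Route 1, Car 12→Route 7 = 674 km.
Swapping Car 58↔Car 12 (Car 58→Route 7 128 km, Car 12→Route 4 269 km) adds 163.

Minimum total: 636 km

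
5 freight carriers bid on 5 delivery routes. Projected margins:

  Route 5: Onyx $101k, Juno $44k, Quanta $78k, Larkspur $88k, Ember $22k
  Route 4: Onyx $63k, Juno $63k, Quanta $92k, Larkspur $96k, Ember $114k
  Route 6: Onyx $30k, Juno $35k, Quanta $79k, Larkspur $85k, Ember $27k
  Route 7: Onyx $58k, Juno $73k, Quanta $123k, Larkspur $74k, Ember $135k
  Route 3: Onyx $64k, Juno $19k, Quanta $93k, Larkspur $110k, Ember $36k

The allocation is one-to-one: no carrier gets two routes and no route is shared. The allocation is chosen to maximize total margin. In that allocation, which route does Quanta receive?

Quanta receives Route 6.

Optimal: Onyx→Route 5 ($101k), Juno→Route 4 ($63k), Quanta→Route 6 ($79k), Larkspur→Route 3 ($110k), Ember→Route 7 ($135k) — total 101+63+79+110+135 = $488k.
Max-entry greedy (repeatedly take the single best remaining cell) gives $473k, worse by 15.
Next-best assignment: Onyx→Route 5, Juno→Route 6, Quanta→Route 7, Larkspur→Route 3, Ember→Route 4 = $483k.
No other one-to-one assignment exceeds $488k.
Quanta's own top route is Route 7 ($123k), but forcing Quanta→Route 7 and reassigning the rest optimally gives only $483k — worse by 5.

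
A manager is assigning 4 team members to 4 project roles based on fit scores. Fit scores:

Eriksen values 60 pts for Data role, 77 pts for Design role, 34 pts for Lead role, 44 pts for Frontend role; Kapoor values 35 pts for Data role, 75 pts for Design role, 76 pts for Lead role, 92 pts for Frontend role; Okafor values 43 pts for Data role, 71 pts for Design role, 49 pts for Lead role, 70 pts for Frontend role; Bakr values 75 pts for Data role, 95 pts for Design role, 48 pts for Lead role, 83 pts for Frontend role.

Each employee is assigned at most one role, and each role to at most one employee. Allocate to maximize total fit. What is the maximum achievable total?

This is the linear assignment problem.
Optimal: Eriksen→Data role (60 pts), Kapoor→Lead role (76 pts), Okafor→Frontend role (70 pts), Bakr→Design role (95 pts) — total 60+76+70+95 = 301 pts.
Column-greedy (each role in turn goes to its best remaining employee) gives 298 pts, worse by 3.

Max total: 301 pts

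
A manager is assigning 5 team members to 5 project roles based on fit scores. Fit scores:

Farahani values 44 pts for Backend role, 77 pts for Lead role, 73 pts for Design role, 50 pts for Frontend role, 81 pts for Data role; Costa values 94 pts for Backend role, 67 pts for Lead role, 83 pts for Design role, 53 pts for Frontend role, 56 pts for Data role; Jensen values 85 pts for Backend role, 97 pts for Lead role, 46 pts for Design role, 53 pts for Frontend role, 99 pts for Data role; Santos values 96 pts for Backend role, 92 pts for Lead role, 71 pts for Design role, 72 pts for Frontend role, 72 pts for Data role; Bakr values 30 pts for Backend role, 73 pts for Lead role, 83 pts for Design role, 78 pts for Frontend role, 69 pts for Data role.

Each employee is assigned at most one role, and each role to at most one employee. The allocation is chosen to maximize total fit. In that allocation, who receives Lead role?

Santos receives Lead role.

Treat this as an assignment problem: match each employee to one role.
Optimal: Farahani→Design role (73 pts), Costa→Backend role (94 pts), Jensen→Data role (99 pts), Santos→Lead role (92 pts), Bakr→Frontend role (78 pts) — total 73+94+99+92+78 = 436 pts.
Column-greedy (each role in turn goes to its best remaining employee) gives 435 pts, worse by 1.
Santos's own top role is Backend role (96 pts), but forcing Santos→Backend role and reassigning the rest optimally gives only 435 pts — worse by 1.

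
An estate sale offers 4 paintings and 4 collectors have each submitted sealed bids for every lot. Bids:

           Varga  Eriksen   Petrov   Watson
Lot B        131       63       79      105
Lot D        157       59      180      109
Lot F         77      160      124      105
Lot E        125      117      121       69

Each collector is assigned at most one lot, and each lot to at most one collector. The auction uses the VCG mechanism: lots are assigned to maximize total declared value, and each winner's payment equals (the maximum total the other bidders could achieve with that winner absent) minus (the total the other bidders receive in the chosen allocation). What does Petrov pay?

Petrov pays $32.

Efficient allocation: Varga→Lot E ($125), Eriksen→Lot F ($160), Petrov→Lot D ($180), Watson→Lot B ($105); total welfare W = $570.
Petrov receives Lot D at value $180, so the others get W − 180 = $390.
Without Petrov: best allocation of the remaining 3 bidders over all 4 lots is Varga→Lot D ($157), Eriksen→Lot F ($160), Watson→Lot B ($105), total $422.
VCG payment = (others' best without Petrov) − (others' welfare with Petrov) = 422 − 390 = $32.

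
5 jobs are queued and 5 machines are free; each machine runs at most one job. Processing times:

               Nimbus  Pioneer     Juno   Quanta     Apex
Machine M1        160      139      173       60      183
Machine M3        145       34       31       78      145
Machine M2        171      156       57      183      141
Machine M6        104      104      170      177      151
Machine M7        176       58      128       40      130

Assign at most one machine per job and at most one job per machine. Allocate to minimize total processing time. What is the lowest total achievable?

Treat this as an assignment problem: match each job to one machine.
Optimal: Nimbus→Machine M6 (104 min), Pioneer→Machine M3 (34 min), Juno→Machine M2 (57 min), Quanta→Machine M1 (60 min), Apex→Machine M7 (130 min) — total 104+34+57+60+130 = 385 min.
Every other assignment is strictly worse.

Min total: 385 min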